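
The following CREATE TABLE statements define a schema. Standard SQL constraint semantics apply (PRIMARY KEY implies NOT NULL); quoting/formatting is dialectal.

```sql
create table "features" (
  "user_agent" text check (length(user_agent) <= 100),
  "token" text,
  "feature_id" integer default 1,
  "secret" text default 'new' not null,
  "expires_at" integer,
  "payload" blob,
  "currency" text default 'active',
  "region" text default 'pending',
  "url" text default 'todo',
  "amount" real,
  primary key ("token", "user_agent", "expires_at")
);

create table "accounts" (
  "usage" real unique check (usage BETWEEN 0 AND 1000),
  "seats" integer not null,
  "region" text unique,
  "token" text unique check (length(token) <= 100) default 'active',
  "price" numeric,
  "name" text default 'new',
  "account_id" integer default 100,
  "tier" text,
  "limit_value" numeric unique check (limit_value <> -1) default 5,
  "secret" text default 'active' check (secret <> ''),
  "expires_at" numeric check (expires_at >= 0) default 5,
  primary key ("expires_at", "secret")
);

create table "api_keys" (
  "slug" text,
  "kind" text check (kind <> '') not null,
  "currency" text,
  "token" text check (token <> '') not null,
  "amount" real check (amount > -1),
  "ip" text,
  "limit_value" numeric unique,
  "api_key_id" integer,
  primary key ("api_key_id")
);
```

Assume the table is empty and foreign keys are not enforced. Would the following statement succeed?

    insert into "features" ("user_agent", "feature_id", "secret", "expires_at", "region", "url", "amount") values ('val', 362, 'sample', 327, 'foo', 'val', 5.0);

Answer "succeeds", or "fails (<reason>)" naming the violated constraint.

token is omitted from the column list and has no DEFAULT, so it would receive NULL.
But token is part of the PRIMARY KEY (implied NOT NULL).

fails (NOT NULL on token)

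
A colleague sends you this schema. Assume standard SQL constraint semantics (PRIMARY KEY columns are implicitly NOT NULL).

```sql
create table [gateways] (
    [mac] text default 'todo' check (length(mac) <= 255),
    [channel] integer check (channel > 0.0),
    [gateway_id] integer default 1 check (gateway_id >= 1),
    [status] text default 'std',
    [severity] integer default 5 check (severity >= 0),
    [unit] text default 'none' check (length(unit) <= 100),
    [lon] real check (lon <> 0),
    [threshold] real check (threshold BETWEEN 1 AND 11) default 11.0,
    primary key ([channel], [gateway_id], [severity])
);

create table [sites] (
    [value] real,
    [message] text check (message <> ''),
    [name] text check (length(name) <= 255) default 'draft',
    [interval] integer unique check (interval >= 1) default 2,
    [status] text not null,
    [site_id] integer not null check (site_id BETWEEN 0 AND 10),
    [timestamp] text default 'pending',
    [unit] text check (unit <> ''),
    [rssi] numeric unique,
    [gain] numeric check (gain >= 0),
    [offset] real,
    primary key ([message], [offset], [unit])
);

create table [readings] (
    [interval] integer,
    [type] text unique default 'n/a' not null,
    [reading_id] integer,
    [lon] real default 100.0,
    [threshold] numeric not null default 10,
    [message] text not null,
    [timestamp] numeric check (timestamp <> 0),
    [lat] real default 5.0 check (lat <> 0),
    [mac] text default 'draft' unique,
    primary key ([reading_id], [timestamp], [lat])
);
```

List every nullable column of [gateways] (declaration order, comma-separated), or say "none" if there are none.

- mac: CHECK does not forbid NULL (a CHECK constraint passes when its expression is NULL) → nullable.
- channel: part of the PRIMARY KEY, which implies NOT NULL → not nullable.
- gateway_id: part of the PRIMARY KEY, which implies NOT NULL → not nullable.
- status: DEFAULT only fills an omitted column; an explicit NULL is still allowed → nullable.
- severity: part of the PRIMARY KEY, which implies NOT NULL → not nullable.
- unit: CHECK does not forbid NULL (a CHECK constraint passes when its expression is NULL) → nullable.
- lon: CHECK does not forbid NULL (a CHECK constraint passes when its expression is NULL) → nullable.
- threshold: CHECK does not forbid NULL (a CHECK constraint passes when its expression is NULL) → nullable.

mac, status, unit, lon, threshold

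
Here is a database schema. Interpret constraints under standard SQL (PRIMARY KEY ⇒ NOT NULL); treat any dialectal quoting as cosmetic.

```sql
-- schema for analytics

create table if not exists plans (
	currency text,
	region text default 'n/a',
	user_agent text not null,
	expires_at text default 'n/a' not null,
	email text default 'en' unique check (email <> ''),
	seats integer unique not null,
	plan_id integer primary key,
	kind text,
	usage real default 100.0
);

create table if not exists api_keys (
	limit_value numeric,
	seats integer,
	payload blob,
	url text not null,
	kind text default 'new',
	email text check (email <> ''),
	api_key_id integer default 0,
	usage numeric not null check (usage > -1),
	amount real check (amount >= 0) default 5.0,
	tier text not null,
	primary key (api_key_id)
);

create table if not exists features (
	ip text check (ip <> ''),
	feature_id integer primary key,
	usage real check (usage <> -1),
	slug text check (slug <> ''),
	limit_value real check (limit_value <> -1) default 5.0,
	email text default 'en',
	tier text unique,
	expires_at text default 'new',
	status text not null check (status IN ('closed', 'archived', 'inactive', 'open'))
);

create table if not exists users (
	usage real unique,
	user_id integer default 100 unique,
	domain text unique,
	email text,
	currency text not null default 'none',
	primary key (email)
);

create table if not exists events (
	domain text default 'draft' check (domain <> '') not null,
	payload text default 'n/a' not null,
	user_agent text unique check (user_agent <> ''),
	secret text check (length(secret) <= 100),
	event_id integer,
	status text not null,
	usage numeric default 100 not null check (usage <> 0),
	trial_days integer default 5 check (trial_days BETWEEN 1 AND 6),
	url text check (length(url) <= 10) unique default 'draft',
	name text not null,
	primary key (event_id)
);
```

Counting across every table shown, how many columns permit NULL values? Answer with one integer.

25

plans: 5 nullable (currency, region, email, kind, usage — PK (plan_id) and explicit NOT NULL columns excluded).
api_keys: 6 nullable (limit_value, seats, payload, kind, email, amount — PK (api_key_id) and explicit NOT NULL columns excluded).
features: 7 nullable (ip, usage, slug, limit_value, email, tier, expires_at — PK (feature_id) and explicit NOT NULL columns excluded).
users: 3 nullable (usage, user_id, domain — PK (email) and explicit NOT NULL columns excluded).
events: 4 nullable (user_agent, secret, trial_days, url — PK (event_id) and explicit NOT NULL columns excluded).
Total: 5 + 6 + 7 + 3 + 4 = 25.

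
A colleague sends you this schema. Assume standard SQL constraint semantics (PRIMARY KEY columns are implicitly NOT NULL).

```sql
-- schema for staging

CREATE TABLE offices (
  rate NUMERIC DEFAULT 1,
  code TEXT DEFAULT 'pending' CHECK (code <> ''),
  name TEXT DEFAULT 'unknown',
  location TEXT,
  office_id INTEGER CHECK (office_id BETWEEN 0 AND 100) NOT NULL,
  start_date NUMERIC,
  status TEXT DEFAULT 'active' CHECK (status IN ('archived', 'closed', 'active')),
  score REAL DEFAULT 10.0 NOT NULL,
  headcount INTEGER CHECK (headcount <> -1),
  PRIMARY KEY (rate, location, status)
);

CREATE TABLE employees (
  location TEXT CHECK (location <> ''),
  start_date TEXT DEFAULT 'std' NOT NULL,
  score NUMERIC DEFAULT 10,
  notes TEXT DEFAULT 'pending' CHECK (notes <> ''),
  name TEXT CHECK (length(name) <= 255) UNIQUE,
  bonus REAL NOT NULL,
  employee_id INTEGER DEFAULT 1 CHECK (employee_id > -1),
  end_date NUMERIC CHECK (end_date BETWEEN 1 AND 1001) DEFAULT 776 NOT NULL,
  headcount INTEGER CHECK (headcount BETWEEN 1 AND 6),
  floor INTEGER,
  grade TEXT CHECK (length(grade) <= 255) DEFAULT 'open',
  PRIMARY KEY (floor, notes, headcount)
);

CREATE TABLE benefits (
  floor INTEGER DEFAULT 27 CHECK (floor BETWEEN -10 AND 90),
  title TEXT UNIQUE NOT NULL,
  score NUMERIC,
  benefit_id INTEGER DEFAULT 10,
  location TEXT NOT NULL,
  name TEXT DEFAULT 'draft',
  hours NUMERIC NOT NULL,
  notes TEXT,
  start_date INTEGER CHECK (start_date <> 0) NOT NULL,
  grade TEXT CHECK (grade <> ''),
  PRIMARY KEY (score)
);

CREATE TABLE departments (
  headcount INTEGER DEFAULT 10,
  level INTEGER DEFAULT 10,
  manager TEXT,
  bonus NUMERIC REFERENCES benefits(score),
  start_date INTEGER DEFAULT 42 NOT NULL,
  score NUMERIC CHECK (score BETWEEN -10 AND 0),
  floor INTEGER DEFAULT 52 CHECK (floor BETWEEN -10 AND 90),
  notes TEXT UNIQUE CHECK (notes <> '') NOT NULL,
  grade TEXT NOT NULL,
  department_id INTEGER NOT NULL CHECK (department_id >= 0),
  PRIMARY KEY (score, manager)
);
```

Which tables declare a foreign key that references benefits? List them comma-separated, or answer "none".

departments

- departments.bonus references benefits(score).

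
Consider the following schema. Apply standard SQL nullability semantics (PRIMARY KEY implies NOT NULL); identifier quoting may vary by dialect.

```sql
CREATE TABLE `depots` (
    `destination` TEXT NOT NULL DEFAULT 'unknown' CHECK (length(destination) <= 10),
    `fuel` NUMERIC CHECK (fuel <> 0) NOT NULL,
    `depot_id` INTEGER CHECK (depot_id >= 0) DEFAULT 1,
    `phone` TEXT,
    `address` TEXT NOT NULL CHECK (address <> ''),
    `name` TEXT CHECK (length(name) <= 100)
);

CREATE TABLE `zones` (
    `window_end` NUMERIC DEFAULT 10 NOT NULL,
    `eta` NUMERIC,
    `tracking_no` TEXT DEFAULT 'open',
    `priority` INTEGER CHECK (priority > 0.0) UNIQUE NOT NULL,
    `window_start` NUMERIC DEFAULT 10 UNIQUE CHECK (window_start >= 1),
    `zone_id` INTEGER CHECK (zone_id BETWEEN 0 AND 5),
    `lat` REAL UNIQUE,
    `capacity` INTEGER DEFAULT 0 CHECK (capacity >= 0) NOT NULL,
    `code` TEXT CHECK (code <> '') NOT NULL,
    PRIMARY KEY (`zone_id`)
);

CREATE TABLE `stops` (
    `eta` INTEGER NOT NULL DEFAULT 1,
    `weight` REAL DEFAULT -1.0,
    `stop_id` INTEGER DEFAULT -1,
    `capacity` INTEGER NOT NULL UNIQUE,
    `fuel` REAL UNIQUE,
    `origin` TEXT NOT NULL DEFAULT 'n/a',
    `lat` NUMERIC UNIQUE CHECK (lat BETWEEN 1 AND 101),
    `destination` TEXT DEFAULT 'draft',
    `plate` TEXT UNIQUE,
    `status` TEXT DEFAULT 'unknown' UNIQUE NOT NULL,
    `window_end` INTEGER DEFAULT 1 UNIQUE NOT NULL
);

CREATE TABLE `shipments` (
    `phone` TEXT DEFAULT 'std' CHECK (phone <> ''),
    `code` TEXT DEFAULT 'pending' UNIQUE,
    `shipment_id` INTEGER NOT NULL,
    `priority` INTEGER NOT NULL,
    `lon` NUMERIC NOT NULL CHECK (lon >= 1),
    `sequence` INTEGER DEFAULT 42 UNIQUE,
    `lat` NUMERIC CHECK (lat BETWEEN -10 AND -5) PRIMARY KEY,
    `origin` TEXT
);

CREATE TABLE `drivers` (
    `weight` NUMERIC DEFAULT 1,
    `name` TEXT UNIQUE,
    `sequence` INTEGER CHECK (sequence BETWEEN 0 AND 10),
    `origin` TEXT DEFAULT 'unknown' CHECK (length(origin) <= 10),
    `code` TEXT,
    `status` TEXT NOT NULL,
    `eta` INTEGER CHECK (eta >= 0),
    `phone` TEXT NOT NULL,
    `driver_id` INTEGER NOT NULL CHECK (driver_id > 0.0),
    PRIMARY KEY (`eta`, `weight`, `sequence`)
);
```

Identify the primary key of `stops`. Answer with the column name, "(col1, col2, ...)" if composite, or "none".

No column is declared PRIMARY KEY inline, and there is no table-level PRIMARY KEY clause in stops.

none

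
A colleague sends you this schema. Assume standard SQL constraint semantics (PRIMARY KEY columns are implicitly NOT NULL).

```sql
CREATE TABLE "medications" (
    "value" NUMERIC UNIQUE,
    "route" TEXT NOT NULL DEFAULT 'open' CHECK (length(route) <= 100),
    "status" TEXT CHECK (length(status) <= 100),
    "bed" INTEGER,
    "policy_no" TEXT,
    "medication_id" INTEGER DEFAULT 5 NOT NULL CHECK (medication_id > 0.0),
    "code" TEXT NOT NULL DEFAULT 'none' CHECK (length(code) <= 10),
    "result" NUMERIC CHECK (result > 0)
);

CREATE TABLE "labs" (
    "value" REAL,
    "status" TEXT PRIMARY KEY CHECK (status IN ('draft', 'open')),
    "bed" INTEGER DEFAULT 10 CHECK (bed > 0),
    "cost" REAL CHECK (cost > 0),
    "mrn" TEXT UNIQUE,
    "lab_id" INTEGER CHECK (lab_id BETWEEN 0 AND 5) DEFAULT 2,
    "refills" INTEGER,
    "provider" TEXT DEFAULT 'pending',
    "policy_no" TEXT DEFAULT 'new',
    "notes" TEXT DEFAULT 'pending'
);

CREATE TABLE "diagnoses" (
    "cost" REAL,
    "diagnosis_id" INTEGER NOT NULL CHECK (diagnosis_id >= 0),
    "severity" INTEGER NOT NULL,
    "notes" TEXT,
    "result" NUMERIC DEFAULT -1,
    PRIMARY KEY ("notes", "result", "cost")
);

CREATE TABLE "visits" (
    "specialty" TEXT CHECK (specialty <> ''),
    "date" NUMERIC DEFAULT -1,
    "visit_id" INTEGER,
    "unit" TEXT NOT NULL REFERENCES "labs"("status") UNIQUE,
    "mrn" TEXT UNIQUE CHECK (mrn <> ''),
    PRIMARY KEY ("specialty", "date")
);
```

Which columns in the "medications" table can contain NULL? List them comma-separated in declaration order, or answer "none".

- value: UNIQUE does not imply NOT NULL → nullable.
- route: declared NOT NULL → not nullable.
- status: CHECK does not forbid NULL (a CHECK constraint passes when its expression is NULL) → nullable.
- bed: no NOT NULL constraint applies → nullable.
- policy_no: no NOT NULL constraint applies → nullable.
- medication_id: declared NOT NULL → not nullable.
- code: declared NOT NULL → not nullable.
- result: CHECK does not forbid NULL (a CHECK constraint passes when its expression is NULL) → nullable.

value, status, bed, policy_no, result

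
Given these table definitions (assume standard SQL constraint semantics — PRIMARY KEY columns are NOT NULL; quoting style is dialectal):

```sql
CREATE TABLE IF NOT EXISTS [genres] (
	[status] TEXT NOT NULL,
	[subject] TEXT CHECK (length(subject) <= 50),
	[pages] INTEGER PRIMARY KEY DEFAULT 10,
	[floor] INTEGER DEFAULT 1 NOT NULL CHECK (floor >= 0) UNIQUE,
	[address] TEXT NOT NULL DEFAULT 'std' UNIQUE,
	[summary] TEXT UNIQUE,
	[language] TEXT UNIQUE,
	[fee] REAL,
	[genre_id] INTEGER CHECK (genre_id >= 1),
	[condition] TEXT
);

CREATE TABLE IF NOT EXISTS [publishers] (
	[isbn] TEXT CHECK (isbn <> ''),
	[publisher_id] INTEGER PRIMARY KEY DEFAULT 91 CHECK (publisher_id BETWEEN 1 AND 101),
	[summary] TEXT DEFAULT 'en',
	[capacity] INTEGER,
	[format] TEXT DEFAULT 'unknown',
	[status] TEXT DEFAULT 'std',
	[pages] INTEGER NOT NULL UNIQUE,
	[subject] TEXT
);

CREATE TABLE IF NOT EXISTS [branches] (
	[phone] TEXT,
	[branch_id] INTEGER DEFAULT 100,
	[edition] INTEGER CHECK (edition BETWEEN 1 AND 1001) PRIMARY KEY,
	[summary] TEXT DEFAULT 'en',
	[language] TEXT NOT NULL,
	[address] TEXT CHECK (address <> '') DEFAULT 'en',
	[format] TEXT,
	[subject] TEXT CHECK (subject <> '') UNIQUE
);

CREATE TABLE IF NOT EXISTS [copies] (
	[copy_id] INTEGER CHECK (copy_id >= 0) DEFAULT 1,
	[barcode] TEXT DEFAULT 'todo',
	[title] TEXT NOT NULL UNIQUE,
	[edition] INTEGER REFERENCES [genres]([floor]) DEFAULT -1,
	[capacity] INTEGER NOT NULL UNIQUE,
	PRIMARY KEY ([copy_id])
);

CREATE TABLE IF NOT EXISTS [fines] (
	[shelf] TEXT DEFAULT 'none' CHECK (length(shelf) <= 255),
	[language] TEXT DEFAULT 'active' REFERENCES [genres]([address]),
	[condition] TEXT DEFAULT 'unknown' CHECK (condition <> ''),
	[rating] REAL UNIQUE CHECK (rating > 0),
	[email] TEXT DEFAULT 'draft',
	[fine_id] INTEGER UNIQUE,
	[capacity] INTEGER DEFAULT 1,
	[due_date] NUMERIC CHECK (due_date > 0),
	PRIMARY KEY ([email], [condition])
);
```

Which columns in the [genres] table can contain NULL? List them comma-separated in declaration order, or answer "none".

- status: declared NOT NULL → not nullable.
- subject: CHECK does not forbid NULL (a CHECK constraint passes when its expression is NULL) → nullable.
- pages: part of the PRIMARY KEY, which implies NOT NULL → not nullable.
- floor: declared NOT NULL → not nullable.
- address: declared NOT NULL → not nullable.
- summary: UNIQUE does not imply NOT NULL → nullable.
- language: UNIQUE does not imply NOT NULL → nullable.
- fee: no NOT NULL constraint applies → nullable.
- genre_id: CHECK does not forbid NULL (a CHECK constraint passes when its expression is NULL) → nullable.
- condition: no NOT NULL constraint applies → nullable.

subject, summary, language, fee, genre_id, condition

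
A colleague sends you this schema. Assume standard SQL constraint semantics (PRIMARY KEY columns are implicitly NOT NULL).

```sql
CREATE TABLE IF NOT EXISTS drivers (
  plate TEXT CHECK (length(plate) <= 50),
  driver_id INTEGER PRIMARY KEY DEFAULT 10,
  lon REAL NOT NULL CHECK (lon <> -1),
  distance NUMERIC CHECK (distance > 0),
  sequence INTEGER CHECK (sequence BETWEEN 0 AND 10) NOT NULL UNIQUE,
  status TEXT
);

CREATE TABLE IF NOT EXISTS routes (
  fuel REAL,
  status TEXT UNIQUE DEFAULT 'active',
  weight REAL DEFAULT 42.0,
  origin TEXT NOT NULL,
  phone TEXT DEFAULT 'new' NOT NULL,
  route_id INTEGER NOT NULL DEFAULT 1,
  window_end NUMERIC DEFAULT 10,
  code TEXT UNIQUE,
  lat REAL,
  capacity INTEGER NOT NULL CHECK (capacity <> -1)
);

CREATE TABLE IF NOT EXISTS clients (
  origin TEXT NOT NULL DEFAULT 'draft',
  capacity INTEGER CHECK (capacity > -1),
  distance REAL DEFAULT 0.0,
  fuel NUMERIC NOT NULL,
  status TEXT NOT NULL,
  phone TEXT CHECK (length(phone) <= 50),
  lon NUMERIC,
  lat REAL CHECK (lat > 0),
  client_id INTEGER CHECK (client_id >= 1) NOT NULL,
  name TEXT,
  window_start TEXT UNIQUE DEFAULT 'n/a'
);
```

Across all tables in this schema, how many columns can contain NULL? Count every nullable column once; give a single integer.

drivers: 3 nullable (plate, distance, status — PK (driver_id) and explicit NOT NULL columns excluded).
routes: 6 nullable (fuel, status, weight, window_end, code, lat — PK none and explicit NOT NULL columns excluded).
clients: 7 nullable (capacity, distance, phone, lon, lat, name, window_start — PK none and explicit NOT NULL columns excluded).
Total: 3 + 6 + 7 = 16.

16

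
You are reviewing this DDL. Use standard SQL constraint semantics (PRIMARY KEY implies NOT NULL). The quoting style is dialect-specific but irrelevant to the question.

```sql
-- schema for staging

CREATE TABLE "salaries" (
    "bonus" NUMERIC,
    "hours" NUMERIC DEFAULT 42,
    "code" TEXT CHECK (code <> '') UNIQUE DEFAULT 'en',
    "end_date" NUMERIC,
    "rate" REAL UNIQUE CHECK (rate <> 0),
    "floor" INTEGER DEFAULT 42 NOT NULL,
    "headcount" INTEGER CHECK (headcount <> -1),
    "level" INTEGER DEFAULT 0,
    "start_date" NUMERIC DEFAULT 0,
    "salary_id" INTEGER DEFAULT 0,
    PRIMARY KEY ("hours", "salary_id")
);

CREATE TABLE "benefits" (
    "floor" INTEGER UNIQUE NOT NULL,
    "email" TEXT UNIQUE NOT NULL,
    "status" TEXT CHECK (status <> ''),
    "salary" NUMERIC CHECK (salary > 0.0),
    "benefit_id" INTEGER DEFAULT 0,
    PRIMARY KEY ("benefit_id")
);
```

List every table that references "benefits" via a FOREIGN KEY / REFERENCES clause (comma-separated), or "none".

No REFERENCES clause anywhere in the schema names benefits.

none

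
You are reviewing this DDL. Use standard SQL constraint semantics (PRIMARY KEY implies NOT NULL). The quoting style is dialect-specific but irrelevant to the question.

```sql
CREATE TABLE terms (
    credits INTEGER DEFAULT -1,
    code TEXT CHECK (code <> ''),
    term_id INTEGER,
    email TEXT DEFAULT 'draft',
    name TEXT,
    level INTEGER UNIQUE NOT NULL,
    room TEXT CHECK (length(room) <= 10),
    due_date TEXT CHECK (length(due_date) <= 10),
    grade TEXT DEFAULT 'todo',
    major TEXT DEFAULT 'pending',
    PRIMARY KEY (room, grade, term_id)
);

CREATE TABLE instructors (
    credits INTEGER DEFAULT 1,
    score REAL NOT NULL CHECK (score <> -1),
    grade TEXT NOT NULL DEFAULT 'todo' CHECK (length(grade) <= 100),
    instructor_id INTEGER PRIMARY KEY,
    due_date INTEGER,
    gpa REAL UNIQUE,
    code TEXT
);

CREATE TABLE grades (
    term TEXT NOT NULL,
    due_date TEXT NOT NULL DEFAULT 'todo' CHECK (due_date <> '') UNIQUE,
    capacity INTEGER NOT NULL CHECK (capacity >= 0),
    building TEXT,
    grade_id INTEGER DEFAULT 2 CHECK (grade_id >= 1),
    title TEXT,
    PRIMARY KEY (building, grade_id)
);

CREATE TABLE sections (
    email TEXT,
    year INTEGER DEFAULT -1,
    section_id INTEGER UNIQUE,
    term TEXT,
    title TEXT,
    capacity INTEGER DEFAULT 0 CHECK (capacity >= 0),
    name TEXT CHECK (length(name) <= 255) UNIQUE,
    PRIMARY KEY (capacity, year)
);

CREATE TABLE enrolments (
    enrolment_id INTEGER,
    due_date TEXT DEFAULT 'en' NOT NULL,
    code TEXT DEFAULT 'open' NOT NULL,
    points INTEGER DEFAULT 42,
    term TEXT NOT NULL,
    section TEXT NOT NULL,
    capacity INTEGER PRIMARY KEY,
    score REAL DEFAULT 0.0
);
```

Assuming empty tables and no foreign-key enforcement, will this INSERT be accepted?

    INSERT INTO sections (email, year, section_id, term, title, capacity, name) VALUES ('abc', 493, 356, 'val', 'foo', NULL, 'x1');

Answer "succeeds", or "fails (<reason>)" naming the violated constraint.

capacity is explicitly set to NULL, but capacity is part of the PRIMARY KEY (implied NOT NULL).

fails (NOT NULL on capacity)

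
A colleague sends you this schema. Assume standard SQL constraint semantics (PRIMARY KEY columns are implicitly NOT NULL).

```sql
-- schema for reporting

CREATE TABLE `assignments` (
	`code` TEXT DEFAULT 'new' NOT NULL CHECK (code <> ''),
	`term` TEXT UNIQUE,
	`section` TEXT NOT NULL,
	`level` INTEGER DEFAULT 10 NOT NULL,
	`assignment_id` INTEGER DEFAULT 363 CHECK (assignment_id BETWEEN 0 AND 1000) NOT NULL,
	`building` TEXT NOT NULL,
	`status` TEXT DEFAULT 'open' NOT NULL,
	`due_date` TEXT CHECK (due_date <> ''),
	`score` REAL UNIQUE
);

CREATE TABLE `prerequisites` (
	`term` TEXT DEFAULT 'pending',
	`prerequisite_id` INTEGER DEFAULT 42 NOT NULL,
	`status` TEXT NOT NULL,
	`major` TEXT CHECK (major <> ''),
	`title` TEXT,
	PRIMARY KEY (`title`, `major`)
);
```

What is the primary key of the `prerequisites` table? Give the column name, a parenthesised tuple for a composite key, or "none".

(title, major)

A table-level PRIMARY KEY clause names 2 columns: title, major.
This is a composite key — the combination is unique, not each column individually.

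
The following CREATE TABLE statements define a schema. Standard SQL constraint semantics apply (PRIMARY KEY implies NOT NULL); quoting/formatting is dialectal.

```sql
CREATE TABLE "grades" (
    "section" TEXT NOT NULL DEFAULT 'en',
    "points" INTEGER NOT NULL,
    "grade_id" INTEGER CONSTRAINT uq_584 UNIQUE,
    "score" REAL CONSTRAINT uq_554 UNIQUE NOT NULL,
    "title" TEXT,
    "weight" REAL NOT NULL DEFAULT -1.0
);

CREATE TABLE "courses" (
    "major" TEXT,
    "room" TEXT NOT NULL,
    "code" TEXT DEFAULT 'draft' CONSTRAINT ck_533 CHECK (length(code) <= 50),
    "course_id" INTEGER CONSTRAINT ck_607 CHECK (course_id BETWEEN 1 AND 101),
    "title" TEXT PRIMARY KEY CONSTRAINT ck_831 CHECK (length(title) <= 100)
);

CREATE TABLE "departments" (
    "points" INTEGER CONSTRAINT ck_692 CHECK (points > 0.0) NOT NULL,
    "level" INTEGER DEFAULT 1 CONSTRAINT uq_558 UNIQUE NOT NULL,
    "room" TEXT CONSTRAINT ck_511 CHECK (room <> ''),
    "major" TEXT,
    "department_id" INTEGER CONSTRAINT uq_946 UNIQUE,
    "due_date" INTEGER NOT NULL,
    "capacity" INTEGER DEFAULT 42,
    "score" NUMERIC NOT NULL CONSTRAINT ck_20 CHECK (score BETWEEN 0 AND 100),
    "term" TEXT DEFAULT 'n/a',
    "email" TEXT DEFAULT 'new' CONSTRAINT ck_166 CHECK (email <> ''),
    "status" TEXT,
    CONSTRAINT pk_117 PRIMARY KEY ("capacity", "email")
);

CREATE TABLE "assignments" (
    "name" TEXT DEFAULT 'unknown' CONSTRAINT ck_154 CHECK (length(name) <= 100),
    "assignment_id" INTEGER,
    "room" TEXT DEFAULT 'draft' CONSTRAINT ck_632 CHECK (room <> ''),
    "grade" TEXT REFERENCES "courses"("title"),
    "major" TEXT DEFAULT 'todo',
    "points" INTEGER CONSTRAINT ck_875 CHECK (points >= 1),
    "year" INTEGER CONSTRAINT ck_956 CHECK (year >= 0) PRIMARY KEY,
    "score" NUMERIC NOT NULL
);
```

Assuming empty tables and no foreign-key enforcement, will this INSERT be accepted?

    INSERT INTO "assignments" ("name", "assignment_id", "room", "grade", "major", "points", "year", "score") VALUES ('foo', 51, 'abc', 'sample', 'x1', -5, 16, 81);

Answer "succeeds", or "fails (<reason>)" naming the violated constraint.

fails (CHECK on points)

The value -5 for points violates CHECK (points >= 1).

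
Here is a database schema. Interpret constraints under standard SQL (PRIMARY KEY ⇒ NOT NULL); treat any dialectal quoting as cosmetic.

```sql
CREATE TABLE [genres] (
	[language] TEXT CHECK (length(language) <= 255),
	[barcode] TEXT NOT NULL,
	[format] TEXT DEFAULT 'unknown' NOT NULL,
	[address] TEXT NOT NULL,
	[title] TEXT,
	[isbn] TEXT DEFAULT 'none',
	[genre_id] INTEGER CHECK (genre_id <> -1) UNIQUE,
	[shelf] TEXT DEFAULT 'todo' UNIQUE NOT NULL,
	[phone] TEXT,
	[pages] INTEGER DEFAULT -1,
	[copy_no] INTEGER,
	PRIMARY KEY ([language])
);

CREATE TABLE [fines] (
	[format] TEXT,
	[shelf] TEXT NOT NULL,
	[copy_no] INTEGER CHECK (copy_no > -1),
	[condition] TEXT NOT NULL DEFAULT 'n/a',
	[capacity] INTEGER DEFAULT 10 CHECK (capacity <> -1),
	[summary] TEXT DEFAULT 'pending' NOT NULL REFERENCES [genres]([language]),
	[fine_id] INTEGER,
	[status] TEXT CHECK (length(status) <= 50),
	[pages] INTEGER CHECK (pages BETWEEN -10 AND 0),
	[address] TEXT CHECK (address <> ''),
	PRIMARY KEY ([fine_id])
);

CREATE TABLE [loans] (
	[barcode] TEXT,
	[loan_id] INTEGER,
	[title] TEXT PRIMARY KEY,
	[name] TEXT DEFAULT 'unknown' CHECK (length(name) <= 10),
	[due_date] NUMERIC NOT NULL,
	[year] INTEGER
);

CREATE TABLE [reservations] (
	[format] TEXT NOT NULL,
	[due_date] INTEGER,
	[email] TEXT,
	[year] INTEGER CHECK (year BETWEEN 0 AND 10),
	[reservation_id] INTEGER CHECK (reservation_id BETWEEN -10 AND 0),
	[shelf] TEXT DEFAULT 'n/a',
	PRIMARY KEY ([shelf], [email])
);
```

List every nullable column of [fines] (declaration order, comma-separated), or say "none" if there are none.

format, copy_no, capacity, status, pages, address

- format: no NOT NULL constraint applies → nullable.
- shelf: declared NOT NULL → not nullable.
- copy_no: CHECK does not forbid NULL (a CHECK constraint passes when its expression is NULL) → nullable.
- condition: declared NOT NULL → not nullable.
- capacity: CHECK does not forbid NULL (a CHECK constraint passes when its expression is NULL) → nullable.
- summary: declared NOT NULL → not nullable.
- fine_id: part of the PRIMARY KEY, which implies NOT NULL → not nullable.
- status: CHECK does not forbid NULL (a CHECK constraint passes when its expression is NULL) → nullable.
- pages: CHECK does not forbid NULL (a CHECK constraint passes when its expression is NULL) → nullable.
- address: CHECK does not forbid NULL (a CHECK constraint passes when its expression is NULL) → nullable.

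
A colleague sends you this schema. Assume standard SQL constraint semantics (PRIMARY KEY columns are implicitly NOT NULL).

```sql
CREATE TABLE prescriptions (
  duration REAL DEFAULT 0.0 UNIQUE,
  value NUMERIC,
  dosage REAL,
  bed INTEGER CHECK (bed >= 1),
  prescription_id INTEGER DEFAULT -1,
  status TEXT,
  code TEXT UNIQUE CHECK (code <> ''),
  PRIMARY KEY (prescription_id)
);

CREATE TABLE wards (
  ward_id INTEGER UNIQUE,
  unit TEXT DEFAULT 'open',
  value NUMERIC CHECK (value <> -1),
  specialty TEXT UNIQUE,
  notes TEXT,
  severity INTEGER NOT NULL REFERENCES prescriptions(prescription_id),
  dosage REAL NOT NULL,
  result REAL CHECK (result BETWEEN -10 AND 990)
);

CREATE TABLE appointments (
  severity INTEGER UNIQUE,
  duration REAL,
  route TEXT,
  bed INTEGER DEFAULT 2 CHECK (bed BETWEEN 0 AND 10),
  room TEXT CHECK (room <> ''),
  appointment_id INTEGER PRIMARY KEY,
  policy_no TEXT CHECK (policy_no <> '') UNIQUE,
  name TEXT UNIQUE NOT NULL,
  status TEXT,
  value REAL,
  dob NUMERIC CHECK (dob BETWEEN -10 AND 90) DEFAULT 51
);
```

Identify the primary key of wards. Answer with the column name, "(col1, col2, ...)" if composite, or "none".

none

No column is declared PRIMARY KEY inline, and there is no table-level PRIMARY KEY clause in wards.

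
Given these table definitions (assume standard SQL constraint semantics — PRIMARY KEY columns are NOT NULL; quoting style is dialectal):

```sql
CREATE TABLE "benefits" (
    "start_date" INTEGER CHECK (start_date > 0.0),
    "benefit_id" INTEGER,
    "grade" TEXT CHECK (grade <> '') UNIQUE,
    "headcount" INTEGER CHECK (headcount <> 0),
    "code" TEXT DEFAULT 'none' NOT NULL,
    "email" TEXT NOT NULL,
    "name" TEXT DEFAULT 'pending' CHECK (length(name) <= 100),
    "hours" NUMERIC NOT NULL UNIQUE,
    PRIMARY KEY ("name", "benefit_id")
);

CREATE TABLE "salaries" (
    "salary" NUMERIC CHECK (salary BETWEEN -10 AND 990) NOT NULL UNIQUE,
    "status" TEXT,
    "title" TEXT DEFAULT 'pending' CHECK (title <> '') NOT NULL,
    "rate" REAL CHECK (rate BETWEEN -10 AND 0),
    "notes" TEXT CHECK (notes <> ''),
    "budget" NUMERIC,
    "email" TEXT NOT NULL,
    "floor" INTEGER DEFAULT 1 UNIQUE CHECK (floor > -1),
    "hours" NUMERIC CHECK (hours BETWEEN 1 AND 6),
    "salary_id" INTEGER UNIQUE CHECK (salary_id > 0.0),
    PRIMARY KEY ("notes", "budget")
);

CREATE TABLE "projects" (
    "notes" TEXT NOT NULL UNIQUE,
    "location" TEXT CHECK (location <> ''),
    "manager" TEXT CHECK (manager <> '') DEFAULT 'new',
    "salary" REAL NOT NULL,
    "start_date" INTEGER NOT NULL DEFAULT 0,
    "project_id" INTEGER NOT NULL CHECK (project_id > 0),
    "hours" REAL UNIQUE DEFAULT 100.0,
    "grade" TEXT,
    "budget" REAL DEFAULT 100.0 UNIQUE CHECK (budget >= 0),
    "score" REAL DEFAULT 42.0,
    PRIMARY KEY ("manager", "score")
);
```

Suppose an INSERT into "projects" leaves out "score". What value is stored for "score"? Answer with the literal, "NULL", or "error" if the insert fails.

score has an explicit DEFAULT 42.0.
When the column is omitted from an INSERT, that default is used.

42.0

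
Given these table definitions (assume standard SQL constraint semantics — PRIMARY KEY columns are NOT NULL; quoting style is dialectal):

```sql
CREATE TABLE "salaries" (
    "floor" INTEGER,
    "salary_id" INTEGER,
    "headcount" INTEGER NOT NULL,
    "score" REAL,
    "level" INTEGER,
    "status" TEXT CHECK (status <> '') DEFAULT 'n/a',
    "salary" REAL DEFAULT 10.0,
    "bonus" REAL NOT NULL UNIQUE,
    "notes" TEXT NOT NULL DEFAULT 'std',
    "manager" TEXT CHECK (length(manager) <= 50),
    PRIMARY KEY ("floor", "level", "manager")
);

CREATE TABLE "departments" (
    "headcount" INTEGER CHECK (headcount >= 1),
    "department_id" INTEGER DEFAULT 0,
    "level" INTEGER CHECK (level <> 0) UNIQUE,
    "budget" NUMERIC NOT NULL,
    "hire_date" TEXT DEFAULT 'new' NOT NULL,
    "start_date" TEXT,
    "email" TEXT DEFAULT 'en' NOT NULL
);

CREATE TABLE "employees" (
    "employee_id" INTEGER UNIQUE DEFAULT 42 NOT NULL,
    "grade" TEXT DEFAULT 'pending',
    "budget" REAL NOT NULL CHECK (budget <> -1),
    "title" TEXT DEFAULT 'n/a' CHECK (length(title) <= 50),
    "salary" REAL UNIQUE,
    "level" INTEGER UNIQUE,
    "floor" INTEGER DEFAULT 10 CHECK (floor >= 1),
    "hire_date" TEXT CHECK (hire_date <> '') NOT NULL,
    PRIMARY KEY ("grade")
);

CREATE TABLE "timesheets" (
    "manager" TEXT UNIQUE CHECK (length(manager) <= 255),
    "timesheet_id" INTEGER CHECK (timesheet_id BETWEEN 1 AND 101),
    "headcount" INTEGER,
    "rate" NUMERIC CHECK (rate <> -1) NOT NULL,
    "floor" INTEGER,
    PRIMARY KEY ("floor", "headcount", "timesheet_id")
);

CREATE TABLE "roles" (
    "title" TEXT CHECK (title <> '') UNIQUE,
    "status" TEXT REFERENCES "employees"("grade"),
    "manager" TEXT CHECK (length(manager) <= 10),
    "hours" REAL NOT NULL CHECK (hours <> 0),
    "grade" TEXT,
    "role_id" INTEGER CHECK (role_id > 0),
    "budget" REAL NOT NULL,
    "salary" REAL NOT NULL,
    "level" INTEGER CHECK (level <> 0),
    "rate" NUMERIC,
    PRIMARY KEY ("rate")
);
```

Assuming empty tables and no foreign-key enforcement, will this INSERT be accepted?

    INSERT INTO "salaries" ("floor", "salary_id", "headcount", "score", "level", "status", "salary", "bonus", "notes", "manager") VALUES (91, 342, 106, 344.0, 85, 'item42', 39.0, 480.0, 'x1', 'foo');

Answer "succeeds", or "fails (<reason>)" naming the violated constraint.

NOT NULL columns: bonus is supplied; floor is supplied; headcount is supplied; level is supplied; manager is supplied; notes is supplied.
CHECK constraints: 'item42' satisfies (status <> ''); 'foo' satisfies (length(manager) <= 50).
No constraint is violated.

succeeds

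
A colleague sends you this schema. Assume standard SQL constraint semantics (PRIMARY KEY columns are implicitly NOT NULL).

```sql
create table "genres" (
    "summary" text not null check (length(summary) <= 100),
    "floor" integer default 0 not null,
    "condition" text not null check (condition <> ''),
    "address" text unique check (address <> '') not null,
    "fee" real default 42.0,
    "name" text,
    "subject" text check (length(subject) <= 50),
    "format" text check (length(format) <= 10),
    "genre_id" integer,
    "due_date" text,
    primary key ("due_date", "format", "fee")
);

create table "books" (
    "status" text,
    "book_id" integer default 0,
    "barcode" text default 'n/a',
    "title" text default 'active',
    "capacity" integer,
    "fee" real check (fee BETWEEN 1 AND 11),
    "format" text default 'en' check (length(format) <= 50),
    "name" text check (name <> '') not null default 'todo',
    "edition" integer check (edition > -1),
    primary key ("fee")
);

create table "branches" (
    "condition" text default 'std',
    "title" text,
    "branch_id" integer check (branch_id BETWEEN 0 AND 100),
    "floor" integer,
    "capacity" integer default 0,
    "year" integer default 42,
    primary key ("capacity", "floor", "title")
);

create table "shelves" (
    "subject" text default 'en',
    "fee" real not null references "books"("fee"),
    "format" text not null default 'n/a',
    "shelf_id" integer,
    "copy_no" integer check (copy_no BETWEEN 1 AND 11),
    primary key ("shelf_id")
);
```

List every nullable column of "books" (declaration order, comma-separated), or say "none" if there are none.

status, book_id, barcode, title, capacity, format, edition

- status: no NOT NULL constraint applies → nullable.
- book_id: DEFAULT only fills an omitted column; an explicit NULL is still allowed → nullable.
- barcode: DEFAULT only fills an omitted column; an explicit NULL is still allowed → nullable.
- title: DEFAULT only fills an omitted column; an explicit NULL is still allowed → nullable.
- capacity: no NOT NULL constraint applies → nullable.
- fee: part of the PRIMARY KEY, which implies NOT NULL → not nullable.
- format: CHECK does not forbid NULL (a CHECK constraint passes when its expression is NULL) → nullable.
- name: declared NOT NULL → not nullable.
- edition: CHECK does not forbid NULL (a CHECK constraint passes when its expression is NULL) → nullable.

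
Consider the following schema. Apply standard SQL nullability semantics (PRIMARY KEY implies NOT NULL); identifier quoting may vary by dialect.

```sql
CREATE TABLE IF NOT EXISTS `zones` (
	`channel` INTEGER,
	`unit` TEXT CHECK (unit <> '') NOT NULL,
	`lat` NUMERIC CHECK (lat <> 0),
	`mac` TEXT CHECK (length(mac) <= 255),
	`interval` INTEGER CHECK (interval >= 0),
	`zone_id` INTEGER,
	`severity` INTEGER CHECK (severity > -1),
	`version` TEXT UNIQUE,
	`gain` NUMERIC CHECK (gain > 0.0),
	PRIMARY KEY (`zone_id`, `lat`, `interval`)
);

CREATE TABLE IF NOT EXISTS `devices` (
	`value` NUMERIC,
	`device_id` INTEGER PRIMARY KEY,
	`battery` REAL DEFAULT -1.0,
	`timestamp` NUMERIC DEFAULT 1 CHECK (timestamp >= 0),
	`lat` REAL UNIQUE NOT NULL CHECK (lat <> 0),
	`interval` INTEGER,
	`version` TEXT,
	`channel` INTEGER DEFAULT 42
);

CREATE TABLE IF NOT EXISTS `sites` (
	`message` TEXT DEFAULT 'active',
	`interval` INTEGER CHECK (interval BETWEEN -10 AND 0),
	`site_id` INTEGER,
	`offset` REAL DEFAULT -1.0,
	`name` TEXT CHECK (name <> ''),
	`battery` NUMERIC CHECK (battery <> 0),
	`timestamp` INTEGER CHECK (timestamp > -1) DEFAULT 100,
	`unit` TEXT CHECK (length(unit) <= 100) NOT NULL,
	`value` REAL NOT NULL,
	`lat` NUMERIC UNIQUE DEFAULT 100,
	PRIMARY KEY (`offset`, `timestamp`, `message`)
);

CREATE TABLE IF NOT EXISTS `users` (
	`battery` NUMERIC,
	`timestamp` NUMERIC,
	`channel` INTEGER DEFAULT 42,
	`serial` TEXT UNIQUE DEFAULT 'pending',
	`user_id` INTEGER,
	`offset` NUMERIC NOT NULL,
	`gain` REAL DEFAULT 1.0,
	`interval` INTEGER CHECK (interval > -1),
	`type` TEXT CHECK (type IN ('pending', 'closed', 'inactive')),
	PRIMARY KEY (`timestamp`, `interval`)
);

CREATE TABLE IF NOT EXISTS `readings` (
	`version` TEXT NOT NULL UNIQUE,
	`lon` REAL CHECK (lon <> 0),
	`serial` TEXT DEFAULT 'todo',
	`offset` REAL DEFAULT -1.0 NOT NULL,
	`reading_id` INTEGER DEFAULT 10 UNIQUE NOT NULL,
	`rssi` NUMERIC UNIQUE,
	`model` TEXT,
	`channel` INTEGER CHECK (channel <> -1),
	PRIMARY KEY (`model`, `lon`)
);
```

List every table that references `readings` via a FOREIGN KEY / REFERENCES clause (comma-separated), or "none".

none

No REFERENCES clause anywhere in the schema names readings.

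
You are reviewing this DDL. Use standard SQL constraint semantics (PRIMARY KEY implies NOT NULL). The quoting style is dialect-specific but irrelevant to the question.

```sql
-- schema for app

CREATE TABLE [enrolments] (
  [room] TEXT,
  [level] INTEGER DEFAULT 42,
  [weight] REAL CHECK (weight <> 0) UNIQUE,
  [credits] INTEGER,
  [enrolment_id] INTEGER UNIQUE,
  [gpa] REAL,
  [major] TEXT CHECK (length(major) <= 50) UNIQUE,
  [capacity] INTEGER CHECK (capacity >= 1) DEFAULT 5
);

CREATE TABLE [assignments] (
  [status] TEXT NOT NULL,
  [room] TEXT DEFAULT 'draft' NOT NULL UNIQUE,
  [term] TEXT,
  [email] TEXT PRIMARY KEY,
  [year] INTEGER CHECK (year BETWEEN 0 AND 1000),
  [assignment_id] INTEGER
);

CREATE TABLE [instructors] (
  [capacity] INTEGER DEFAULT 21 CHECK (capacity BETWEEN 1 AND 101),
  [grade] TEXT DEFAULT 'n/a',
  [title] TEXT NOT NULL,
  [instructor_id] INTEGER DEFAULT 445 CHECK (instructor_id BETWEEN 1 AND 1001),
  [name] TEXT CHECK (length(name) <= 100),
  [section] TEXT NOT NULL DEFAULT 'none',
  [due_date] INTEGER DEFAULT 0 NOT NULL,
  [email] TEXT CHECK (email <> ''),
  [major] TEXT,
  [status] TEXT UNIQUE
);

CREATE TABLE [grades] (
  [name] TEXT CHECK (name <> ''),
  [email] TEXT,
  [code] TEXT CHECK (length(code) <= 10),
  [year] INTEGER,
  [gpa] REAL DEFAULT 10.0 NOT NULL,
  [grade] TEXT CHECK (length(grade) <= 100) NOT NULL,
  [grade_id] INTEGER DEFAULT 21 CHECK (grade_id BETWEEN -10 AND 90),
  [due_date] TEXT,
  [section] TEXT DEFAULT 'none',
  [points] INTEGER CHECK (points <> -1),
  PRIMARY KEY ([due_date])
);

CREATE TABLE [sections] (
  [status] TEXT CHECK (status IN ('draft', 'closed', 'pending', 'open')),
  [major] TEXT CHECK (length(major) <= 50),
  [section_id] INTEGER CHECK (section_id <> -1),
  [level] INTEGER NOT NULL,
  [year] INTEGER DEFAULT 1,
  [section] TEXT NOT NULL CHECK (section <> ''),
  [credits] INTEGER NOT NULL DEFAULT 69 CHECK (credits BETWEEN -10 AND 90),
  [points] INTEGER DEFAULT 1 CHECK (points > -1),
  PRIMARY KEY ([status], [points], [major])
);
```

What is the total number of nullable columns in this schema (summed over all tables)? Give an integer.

enrolments: 8 nullable (room, level, weight, credits, enrolment_id, gpa, major, capacity — PK none and explicit NOT NULL columns excluded).
assignments: 3 nullable (term, year, assignment_id — PK (email) and explicit NOT NULL columns excluded).
instructors: 7 nullable (capacity, grade, instructor_id, name, email, major, status — PK none and explicit NOT NULL columns excluded).
grades: 7 nullable (name, email, code, year, grade_id, section, points — PK (due_date) and explicit NOT NULL columns excluded).
sections: 2 nullable (section_id, year — PK (status, points, major) and explicit NOT NULL columns excluded).
Total: 8 + 3 + 7 + 7 + 2 = 27.

27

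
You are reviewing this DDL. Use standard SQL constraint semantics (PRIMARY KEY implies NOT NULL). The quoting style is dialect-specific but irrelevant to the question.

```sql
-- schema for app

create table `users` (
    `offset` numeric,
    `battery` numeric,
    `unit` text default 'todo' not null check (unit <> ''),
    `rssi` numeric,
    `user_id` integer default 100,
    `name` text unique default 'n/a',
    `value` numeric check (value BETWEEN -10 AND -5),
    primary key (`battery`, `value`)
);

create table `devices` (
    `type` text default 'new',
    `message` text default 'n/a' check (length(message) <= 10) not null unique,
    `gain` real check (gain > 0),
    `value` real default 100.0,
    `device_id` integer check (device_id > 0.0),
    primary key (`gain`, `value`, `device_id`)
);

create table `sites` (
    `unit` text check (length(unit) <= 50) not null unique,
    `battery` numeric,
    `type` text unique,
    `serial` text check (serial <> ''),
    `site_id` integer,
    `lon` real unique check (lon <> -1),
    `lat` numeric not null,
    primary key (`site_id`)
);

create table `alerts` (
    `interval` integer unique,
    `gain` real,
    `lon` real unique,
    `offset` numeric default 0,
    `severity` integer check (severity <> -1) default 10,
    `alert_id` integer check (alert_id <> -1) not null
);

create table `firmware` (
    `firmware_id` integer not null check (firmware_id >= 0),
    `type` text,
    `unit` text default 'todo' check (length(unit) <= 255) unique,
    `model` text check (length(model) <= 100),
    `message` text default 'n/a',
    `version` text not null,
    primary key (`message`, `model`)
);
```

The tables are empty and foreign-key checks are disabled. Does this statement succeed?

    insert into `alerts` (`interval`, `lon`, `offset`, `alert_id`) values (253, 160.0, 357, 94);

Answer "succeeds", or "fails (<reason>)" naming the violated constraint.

NOT NULL columns: alert_id is supplied.
CHECK constraints: 94 satisfies (alert_id <> -1).
No constraint is violated.

succeeds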